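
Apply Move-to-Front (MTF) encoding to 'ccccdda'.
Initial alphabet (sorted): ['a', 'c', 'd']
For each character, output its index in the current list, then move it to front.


MTF encoding:
'c': index 1 in ['a', 'c', 'd'] -> ['c', 'a', 'd']
'c': index 0 in ['c', 'a', 'd'] -> ['c', 'a', 'd']
'c': index 0 in ['c', 'a', 'd'] -> ['c', 'a', 'd']
'c': index 0 in ['c', 'a', 'd'] -> ['c', 'a', 'd']
'd': index 2 in ['c', 'a', 'd'] -> ['d', 'c', 'a']
'd': index 0 in ['d', 'c', 'a'] -> ['d', 'c', 'a']
'a': index 2 in ['d', 'c', 'a'] -> ['a', 'd', 'c']


Output: [1, 0, 0, 0, 2, 0, 2]


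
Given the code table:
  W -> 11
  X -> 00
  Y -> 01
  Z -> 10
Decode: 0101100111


Decoding:
01 -> Y
01 -> Y
10 -> Z
01 -> Y
11 -> W


Result: YYZYW


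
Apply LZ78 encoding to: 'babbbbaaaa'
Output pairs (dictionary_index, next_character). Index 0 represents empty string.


LZ78 encoding steps:
Dictionary: {0: ''}
Step 1: w='' (idx 0), next='b' -> output (0, 'b'), add 'b' as idx 1
Step 2: w='' (idx 0), next='a' -> output (0, 'a'), add 'a' as idx 2
Step 3: w='b' (idx 1), next='b' -> output (1, 'b'), add 'bb' as idx 3
Step 4: w='bb' (idx 3), next='a' -> output (3, 'a'), add 'bba' as idx 4
Step 5: w='a' (idx 2), next='a' -> output (2, 'a'), add 'aa' as idx 5
Step 6: w='a' (idx 2), end of input -> output (2, '')


Encoded: [(0, 'b'), (0, 'a'), (1, 'b'), (3, 'a'), (2, 'a'), (2, '')]


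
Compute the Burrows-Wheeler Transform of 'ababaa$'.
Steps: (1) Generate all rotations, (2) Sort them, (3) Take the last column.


Rotations (sorted):
  0: $ababaa -> last char: a
  1: a$ababa -> last char: a
  2: aa$abab -> last char: b
  3: abaa$ab -> last char: b
  4: ababaa$ -> last char: $
  5: baa$aba -> last char: a
  6: babaa$a -> last char: a


BWT = aabb$aa


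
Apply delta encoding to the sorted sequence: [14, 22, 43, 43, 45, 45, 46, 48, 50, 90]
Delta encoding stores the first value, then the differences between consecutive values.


First value: 14
Deltas:
  22 - 14 = 8
  43 - 22 = 21
  43 - 43 = 0
  45 - 43 = 2
  45 - 45 = 0
  46 - 45 = 1
  48 - 46 = 2
  50 - 48 = 2
  90 - 50 = 40


Delta encoded: [14, 8, 21, 0, 2, 0, 1, 2, 2, 40]


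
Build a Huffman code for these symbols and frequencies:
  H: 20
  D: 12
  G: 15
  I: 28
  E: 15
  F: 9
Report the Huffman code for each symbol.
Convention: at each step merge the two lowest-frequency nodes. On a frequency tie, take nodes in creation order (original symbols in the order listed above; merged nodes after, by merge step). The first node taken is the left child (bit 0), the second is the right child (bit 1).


Huffman tree construction:
Step 1: Merge F(9) + D(12) = 21
Step 2: Merge G(15) + E(15) = 30
Step 3: Merge H(20) + (F+D)(21) = 41
Step 4: Merge I(28) + (G+E)(30) = 58
Step 5: Merge (H+(F+D))(41) + (I+(G+E))(58) = 99
Read each symbol's code off the tree from the root (left child = 0, right child = 1).

Codes:
  H: 00 (length 2)
  D: 011 (length 3)
  G: 110 (length 3)
  I: 10 (length 2)
  E: 111 (length 3)
  F: 010 (length 3)
Average code length: 249/99 = 2.5152 bits/symbol


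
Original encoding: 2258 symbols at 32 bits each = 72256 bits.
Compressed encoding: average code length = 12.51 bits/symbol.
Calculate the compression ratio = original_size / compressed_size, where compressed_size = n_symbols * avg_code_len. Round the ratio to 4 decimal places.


original_size = n_symbols * orig_bits = 2258 * 32 = 72256 bits
compressed_size = n_symbols * avg_code_len = 2258 * 12.51 = 28247.58 bits
ratio = original_size / compressed_size = 72256 / 28247.58 = 2.558

Compression ratio = 2.558


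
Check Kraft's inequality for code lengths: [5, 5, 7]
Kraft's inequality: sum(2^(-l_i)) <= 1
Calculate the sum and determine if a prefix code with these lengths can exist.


Sum = 2^(-5) + 2^(-5) + 2^(-7)
    = 0.03125 + 0.03125 + 0.0078125
    = 9/128 = 0.0703125
Since 0.0703125 <= 1, Kraft's inequality IS satisfied.
A prefix code with these lengths CAN exist.

Kraft sum = 0.0703125. Satisfied.


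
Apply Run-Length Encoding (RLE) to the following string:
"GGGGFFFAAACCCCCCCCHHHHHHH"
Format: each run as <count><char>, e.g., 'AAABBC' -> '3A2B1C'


Scanning runs left to right:
  i=0: run of 'G' x 4 -> '4G'
  i=4: run of 'F' x 3 -> '3F'
  i=7: run of 'A' x 3 -> '3A'
  i=10: run of 'C' x 8 -> '8C'
  i=18: run of 'H' x 7 -> '7H'

RLE = 4G3F3A8C7H


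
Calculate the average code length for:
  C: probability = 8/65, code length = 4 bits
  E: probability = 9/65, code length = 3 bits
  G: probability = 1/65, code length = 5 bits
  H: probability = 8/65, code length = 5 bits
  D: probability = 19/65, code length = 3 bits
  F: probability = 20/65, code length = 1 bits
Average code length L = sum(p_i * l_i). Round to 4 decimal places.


Weighted contributions p_i * l_i:
  C: (8/65) * 4 = 32/65
  E: (9/65) * 3 = 27/65
  G: (1/65) * 5 = 5/65
  H: (8/65) * 5 = 40/65
  D: (19/65) * 3 = 57/65
  F: (20/65) * 1 = 20/65
Sum = (32 + 27 + 5 + 40 + 57 + 20)/65 = 181/65

L = 181/65 = 2.7846 bits/symbol


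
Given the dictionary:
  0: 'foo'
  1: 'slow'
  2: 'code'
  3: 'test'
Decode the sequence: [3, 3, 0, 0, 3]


Look up each index in the dictionary:
  3 -> 'test'
  3 -> 'test'
  0 -> 'foo'
  0 -> 'foo'
  3 -> 'test'

Decoded: "test test foo foo test"


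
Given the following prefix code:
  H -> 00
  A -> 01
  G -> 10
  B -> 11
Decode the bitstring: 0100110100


Decoding step by step:
Bits 01 -> A
Bits 00 -> H
Bits 11 -> B
Bits 01 -> A
Bits 00 -> H


Decoded message: AHBAH


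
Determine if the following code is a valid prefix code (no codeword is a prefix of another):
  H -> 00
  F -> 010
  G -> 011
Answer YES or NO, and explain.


Checking each pair (does one codeword prefix another?):
  H='00' vs F='010': no prefix
  H='00' vs G='011': no prefix
  F='010' vs H='00': no prefix
  F='010' vs G='011': no prefix
  G='011' vs H='00': no prefix
  G='011' vs F='010': no prefix
No violation found over all pairs.

YES -- this is a valid prefix code. No codeword is a prefix of any other codeword.


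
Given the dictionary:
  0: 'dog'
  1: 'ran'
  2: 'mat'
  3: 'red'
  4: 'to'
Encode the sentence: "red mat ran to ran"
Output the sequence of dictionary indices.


Look up each word in the dictionary:
  'red' -> 3
  'mat' -> 2
  'ran' -> 1
  'to' -> 4
  'ran' -> 1

Encoded: [3, 2, 1, 4, 1]


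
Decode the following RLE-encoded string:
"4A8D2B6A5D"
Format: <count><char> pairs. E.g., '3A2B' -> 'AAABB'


Expanding each <count><char> pair:
  4A -> 'AAAA'
  8D -> 'DDDDDDDD'
  2B -> 'BB'
  6A -> 'AAAAAA'
  5D -> 'DDDDD'

Decoded = AAAADDDDDDDDBBAAAAAADDDDD


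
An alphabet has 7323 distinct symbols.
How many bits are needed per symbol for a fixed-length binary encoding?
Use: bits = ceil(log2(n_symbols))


log2(7323) = 12.8382
Bracket: 2^12 = 4096 < 7323 <= 2^13 = 8192
So ceil(log2(7323)) = 13

bits = ceil(log2(7323)) = ceil(12.8382) = 13 bits


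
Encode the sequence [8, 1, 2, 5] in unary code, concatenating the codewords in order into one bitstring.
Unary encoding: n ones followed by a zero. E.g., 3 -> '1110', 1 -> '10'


Encode each number as n ones followed by a terminating 0:
  8 -> 111111110 (9 bits)
  1 -> 10 (2 bits)
  2 -> 110 (3 bits)
  5 -> 111110 (6 bits)
Total length = 9 + 2 + 3 + 6 = 20 bits.

Unary([8, 1, 2, 5]) = 11111111010110111110 (20 bits)


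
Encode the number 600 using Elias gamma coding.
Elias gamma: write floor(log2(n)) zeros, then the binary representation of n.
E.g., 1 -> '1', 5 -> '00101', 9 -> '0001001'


num_bits = floor(log2(600)) + 1 = 10
leading_zeros = num_bits - 1 = 9
binary(600) = 1001011000

Elias gamma(600) = '000000000' + '1001011000' = 0000000001001011000 (19 bits)


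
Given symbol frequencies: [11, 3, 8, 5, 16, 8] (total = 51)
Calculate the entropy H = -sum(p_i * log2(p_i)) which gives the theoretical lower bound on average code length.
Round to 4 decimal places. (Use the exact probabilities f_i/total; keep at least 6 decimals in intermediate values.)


Per-symbol terms -p_i * log2(p_i) with p_i = f_i/51:
  p = 11/51 = 0.215686: log2(p) = -2.212994, -p*log2(p) = 0.477312
  p = 3/51 = 0.058824: log2(p) = -4.087463, -p*log2(p) = 0.240439
  p = 8/51 = 0.156863: log2(p) = -2.672425, -p*log2(p) = 0.419204
  p = 5/51 = 0.098039: log2(p) = -3.350497, -p*log2(p) = 0.328480
  p = 16/51 = 0.313725: log2(p) = -1.672425, -p*log2(p) = 0.524682
  p = 8/51 = 0.156863: log2(p) = -2.672425, -p*log2(p) = 0.419204
H = 0.477312 + 0.240439 + 0.419204 + 0.328480 + 0.524682 + 0.419204 = 2.409321

H = 2.4093 bits/symbol


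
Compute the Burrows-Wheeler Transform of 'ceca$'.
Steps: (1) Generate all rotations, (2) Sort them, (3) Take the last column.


Rotations (sorted):
  0: $ceca -> last char: a
  1: a$cec -> last char: c
  2: ca$ce -> last char: e
  3: ceca$ -> last char: $
  4: eca$c -> last char: c


BWT = ace$c


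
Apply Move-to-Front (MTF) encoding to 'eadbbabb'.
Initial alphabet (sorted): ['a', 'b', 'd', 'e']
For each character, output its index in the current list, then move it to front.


MTF encoding:
'e': index 3 in ['a', 'b', 'd', 'e'] -> ['e', 'a', 'b', 'd']
'a': index 1 in ['e', 'a', 'b', 'd'] -> ['a', 'e', 'b', 'd']
'd': index 3 in ['a', 'e', 'b', 'd'] -> ['d', 'a', 'e', 'b']
'b': index 3 in ['d', 'a', 'e', 'b'] -> ['b', 'd', 'a', 'e']
'b': index 0 in ['b', 'd', 'a', 'e'] -> ['b', 'd', 'a', 'e']
'a': index 2 in ['b', 'd', 'a', 'e'] -> ['a', 'b', 'd', 'e']
'b': index 1 in ['a', 'b', 'd', 'e'] -> ['b', 'a', 'd', 'e']
'b': index 0 in ['b', 'a', 'd', 'e'] -> ['b', 'a', 'd', 'e']


Output: [3, 1, 3, 3, 0, 2, 1, 0]


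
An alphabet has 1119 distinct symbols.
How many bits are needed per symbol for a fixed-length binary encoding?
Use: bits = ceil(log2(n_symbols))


log2(1119) = 10.128
Bracket: 2^10 = 1024 < 1119 <= 2^11 = 2048
So ceil(log2(1119)) = 11

bits = ceil(log2(1119)) = ceil(10.128) = 11 bits


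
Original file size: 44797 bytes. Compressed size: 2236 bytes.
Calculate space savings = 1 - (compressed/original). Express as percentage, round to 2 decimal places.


ratio = compressed/original = 2236/44797 = 0.049914
savings = 1 - ratio = 1 - 0.049914 = 0.950086
as a percentage: 0.950086 * 100 = 95.01%

Space savings = 1 - 2236/44797 = 95.01%


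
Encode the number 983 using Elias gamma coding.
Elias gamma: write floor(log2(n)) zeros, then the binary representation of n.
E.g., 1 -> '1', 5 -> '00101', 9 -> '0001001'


num_bits = floor(log2(983)) + 1 = 10
leading_zeros = num_bits - 1 = 9
binary(983) = 1111010111

Elias gamma(983) = '000000000' + '1111010111' = 0000000001111010111 (19 bits)


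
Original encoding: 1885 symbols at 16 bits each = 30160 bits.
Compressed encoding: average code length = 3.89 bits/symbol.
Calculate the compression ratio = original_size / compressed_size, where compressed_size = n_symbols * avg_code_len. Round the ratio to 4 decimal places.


original_size = n_symbols * orig_bits = 1885 * 16 = 30160 bits
compressed_size = n_symbols * avg_code_len = 1885 * 3.89 = 7332.65 bits
ratio = original_size / compressed_size = 30160 / 7332.65 = 4.1131

Compression ratio = 4.1131


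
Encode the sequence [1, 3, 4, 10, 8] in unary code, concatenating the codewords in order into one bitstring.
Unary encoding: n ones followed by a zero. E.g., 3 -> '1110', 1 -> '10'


Encode each number as n ones followed by a terminating 0:
  1 -> 10 (2 bits)
  3 -> 1110 (4 bits)
  4 -> 11110 (5 bits)
  10 -> 11111111110 (11 bits)
  8 -> 111111110 (9 bits)
Total length = 2 + 4 + 5 + 11 + 9 = 31 bits.

Unary([1, 3, 4, 10, 8]) = 1011101111011111111110111111110 (31 bits)


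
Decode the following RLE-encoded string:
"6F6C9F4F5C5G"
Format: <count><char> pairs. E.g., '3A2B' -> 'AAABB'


Expanding each <count><char> pair:
  6F -> 'FFFFFF'
  6C -> 'CCCCCC'
  9F -> 'FFFFFFFFF'
  4F -> 'FFFF'
  5C -> 'CCCCC'
  5G -> 'GGGGG'

Decoded = FFFFFFCCCCCCFFFFFFFFFFFFFCCCCCGGGGG


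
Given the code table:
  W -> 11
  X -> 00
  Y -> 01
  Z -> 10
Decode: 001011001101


Decoding:
00 -> X
10 -> Z
11 -> W
00 -> X
11 -> W
01 -> Y


Result: XZWXWY


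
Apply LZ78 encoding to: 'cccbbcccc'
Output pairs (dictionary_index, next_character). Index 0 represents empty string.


LZ78 encoding steps:
Dictionary: {0: ''}
Step 1: w='' (idx 0), next='c' -> output (0, 'c'), add 'c' as idx 1
Step 2: w='c' (idx 1), next='c' -> output (1, 'c'), add 'cc' as idx 2
Step 3: w='' (idx 0), next='b' -> output (0, 'b'), add 'b' as idx 3
Step 4: w='b' (idx 3), next='c' -> output (3, 'c'), add 'bc' as idx 4
Step 5: w='cc' (idx 2), next='c' -> output (2, 'c'), add 'ccc' as idx 5


Encoded: [(0, 'c'), (1, 'c'), (0, 'b'), (3, 'c'), (2, 'c')]


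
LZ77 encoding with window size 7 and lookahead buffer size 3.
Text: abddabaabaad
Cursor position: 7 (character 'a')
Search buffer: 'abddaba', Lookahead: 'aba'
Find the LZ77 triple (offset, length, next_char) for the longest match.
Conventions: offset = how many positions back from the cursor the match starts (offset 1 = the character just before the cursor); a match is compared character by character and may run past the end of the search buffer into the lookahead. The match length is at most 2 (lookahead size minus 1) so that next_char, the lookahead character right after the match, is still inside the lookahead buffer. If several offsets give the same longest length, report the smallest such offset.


Try each offset into the search buffer:
  offset=1 (pos 6, char 'a'): match length 1
  offset=2 (pos 5, char 'b'): match length 0
  offset=3 (pos 4, char 'a'): match length 2
  offset=4 (pos 3, char 'd'): match length 0
  offset=5 (pos 2, char 'd'): match length 0
  offset=6 (pos 1, char 'b'): match length 0
  offset=7 (pos 0, char 'a'): match length 2
Longest match has length 2, found at offsets 3, 7; take the smallest, offset 3.
next_char = character at position 7 + 2 = 9 -> 'a'

Best match: offset=3, length=2 (matching 'ab' starting at position 4)
LZ77 triple: (3, 2, 'a')


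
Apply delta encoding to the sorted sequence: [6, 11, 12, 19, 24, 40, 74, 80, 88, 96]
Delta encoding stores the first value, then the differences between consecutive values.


First value: 6
Deltas:
  11 - 6 = 5
  12 - 11 = 1
  19 - 12 = 7
  24 - 19 = 5
  40 - 24 = 16
  74 - 40 = 34
  80 - 74 = 6
  88 - 80 = 8
  96 - 88 = 8


Delta encoded: [6, 5, 1, 7, 5, 16, 34, 6, 8, 8]


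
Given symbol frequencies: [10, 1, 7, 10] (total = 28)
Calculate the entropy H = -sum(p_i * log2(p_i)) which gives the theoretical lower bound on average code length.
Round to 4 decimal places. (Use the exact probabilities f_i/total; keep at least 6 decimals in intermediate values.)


Per-symbol terms -p_i * log2(p_i) with p_i = f_i/28:
  p = 10/28 = 0.357143: log2(p) = -1.485427, -p*log2(p) = 0.530510
  p = 1/28 = 0.035714: log2(p) = -4.807355, -p*log2(p) = 0.171691
  p = 7/28 = 0.250000: log2(p) = -2.000000, -p*log2(p) = 0.500000
  p = 10/28 = 0.357143: log2(p) = -1.485427, -p*log2(p) = 0.530510
H = 0.530510 + 0.171691 + 0.500000 + 0.530510 = 1.732711

H = 1.7327 bits/symbol


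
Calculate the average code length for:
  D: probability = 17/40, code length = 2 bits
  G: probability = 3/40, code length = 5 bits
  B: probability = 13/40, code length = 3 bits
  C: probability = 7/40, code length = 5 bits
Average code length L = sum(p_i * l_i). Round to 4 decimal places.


Weighted contributions p_i * l_i:
  D: (17/40) * 2 = 34/40
  G: (3/40) * 5 = 15/40
  B: (13/40) * 3 = 39/40
  C: (7/40) * 5 = 35/40
Sum = (34 + 15 + 39 + 35)/40 = 123/40

L = 123/40 = 3.0750 bits/symbol


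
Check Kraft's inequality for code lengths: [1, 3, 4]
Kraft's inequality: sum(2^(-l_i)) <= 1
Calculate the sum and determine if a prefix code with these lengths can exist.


Sum = 2^(-1) + 2^(-3) + 2^(-4)
    = 0.5 + 0.125 + 0.0625
    = 11/16 = 0.6875
Since 0.6875 <= 1, Kraft's inequality IS satisfied.
A prefix code with these lengths CAN exist.

Kraft sum = 0.6875. Satisfied.


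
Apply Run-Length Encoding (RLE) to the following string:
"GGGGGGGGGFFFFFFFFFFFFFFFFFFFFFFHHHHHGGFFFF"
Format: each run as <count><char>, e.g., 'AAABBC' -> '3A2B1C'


Scanning runs left to right:
  i=0: run of 'G' x 9 -> '9G'
  i=9: run of 'F' x 22 -> '22F'
  i=31: run of 'H' x 5 -> '5H'
  i=36: run of 'G' x 2 -> '2G'
  i=38: run of 'F' x 4 -> '4F'

RLE = 9G22F5H2G4F


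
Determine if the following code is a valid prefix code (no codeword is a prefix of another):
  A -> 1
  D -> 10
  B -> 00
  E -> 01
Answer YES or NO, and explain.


Checking each pair (does one codeword prefix another?):
  A='1' vs D='10': prefix -- VIOLATION

NO -- this is NOT a valid prefix code. A (1) is a prefix of D (10).


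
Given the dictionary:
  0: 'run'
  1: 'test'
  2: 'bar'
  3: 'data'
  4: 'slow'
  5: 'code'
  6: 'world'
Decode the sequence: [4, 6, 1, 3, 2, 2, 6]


Look up each index in the dictionary:
  4 -> 'slow'
  6 -> 'world'
  1 -> 'test'
  3 -> 'data'
  2 -> 'bar'
  2 -> 'bar'
  6 -> 'world'

Decoded: "slow world test data bar bar world"


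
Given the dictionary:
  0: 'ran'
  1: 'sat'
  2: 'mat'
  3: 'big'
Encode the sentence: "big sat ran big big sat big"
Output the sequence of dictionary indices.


Look up each word in the dictionary:
  'big' -> 3
  'sat' -> 1
  'ran' -> 0
  'big' -> 3
  'big' -> 3
  'sat' -> 1
  'big' -> 3

Encoded: [3, 1, 0, 3, 3, 1, 3]


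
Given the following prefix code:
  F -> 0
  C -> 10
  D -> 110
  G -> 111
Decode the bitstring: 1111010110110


Decoding step by step:
Bits 111 -> G
Bits 10 -> C
Bits 10 -> C
Bits 110 -> D
Bits 110 -> D


Decoded message: GCCDD


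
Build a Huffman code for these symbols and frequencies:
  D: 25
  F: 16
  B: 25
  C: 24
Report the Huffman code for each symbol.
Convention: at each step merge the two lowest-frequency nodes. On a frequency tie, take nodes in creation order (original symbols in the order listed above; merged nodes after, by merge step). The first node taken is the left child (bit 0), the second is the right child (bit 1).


Huffman tree construction:
Step 1: Merge F(16) + C(24) = 40
Step 2: Merge D(25) + B(25) = 50
Step 3: Merge (F+C)(40) + (D+B)(50) = 90
Read each symbol's code off the tree from the root (left child = 0, right child = 1).

Codes:
  D: 10 (length 2)
  F: 00 (length 2)
  B: 11 (length 2)
  C: 01 (length 2)
Average code length: 180/90 = 2.0000 bits/symbol


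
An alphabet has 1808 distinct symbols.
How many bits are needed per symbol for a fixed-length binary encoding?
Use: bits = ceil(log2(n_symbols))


log2(1808) = 10.8202
Bracket: 2^10 = 1024 < 1808 <= 2^11 = 2048
So ceil(log2(1808)) = 11

bits = ceil(log2(1808)) = ceil(10.8202) = 11 bits


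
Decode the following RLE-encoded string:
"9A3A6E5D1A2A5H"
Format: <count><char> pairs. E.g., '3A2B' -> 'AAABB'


Expanding each <count><char> pair:
  9A -> 'AAAAAAAAA'
  3A -> 'AAA'
  6E -> 'EEEEEE'
  5D -> 'DDDDD'
  1A -> 'A'
  2A -> 'AA'
  5H -> 'HHHHH'

Decoded = AAAAAAAAAAAAEEEEEEDDDDDAAAHHHHH


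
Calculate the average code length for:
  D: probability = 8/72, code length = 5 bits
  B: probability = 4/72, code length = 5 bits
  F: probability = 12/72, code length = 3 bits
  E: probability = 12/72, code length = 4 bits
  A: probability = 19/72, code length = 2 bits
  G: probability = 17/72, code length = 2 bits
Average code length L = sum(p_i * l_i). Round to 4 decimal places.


Weighted contributions p_i * l_i:
  D: (8/72) * 5 = 40/72
  B: (4/72) * 5 = 20/72
  F: (12/72) * 3 = 36/72
  E: (12/72) * 4 = 48/72
  A: (19/72) * 2 = 38/72
  G: (17/72) * 2 = 34/72
Sum = (40 + 20 + 36 + 48 + 38 + 34)/72 = 216/72

L = 216/72 = 3.0000 bits/symbol


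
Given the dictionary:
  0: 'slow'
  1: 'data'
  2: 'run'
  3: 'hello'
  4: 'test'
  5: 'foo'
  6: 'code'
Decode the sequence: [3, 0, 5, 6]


Look up each index in the dictionary:
  3 -> 'hello'
  0 -> 'slow'
  5 -> 'foo'
  6 -> 'code'

Decoded: "hello slow foo code"


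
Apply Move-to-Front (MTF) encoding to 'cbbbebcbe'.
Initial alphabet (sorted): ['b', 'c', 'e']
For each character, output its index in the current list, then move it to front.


MTF encoding:
'c': index 1 in ['b', 'c', 'e'] -> ['c', 'b', 'e']
'b': index 1 in ['c', 'b', 'e'] -> ['b', 'c', 'e']
'b': index 0 in ['b', 'c', 'e'] -> ['b', 'c', 'e']
'b': index 0 in ['b', 'c', 'e'] -> ['b', 'c', 'e']
'e': index 2 in ['b', 'c', 'e'] -> ['e', 'b', 'c']
'b': index 1 in ['e', 'b', 'c'] -> ['b', 'e', 'c']
'c': index 2 in ['b', 'e', 'c'] -> ['c', 'b', 'e']
'b': index 1 in ['c', 'b', 'e'] -> ['b', 'c', 'e']
'e': index 2 in ['b', 'c', 'e'] -> ['e', 'b', 'c']


Output: [1, 1, 0, 0, 2, 1, 2, 1, 2]


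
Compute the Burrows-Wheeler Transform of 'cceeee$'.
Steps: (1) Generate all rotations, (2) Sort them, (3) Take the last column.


Rotations (sorted):
  0: $cceeee -> last char: e
  1: cceeee$ -> last char: $
  2: ceeee$c -> last char: c
  3: e$cceee -> last char: e
  4: ee$ccee -> last char: e
  5: eee$cce -> last char: e
  6: eeee$cc -> last char: c


BWT = e$ceeec


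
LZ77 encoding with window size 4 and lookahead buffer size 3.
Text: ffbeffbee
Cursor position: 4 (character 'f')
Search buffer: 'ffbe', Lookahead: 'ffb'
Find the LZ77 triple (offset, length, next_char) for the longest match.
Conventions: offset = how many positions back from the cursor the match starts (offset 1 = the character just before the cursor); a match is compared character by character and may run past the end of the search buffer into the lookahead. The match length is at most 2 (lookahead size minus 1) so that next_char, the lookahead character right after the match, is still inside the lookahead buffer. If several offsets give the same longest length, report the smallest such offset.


Try each offset into the search buffer:
  offset=1 (pos 3, char 'e'): match length 0
  offset=2 (pos 2, char 'b'): match length 0
  offset=3 (pos 1, char 'f'): match length 1
  offset=4 (pos 0, char 'f'): match length 2
Longest match has length 2 at offset 4.
next_char = character at position 4 + 2 = 6 -> 'b'

Best match: offset=4, length=2 (matching 'ff' starting at position 0)
LZ77 triple: (4, 2, 'b')


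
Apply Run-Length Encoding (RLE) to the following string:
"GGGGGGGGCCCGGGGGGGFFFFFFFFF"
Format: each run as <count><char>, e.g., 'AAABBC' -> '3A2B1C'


Scanning runs left to right:
  i=0: run of 'G' x 8 -> '8G'
  i=8: run of 'C' x 3 -> '3C'
  i=11: run of 'G' x 7 -> '7G'
  i=18: run of 'F' x 9 -> '9F'

RLE = 8G3C7G9F


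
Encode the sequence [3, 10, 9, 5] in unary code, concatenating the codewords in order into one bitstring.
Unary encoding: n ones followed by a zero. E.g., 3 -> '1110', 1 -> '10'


Encode each number as n ones followed by a terminating 0:
  3 -> 1110 (4 bits)
  10 -> 11111111110 (11 bits)
  9 -> 1111111110 (10 bits)
  5 -> 111110 (6 bits)
Total length = 4 + 11 + 10 + 6 = 31 bits.

Unary([3, 10, 9, 5]) = 1110111111111101111111110111110 (31 bits)


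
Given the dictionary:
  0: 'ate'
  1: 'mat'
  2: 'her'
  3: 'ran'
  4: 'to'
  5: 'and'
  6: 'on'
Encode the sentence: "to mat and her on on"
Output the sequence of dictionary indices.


Look up each word in the dictionary:
  'to' -> 4
  'mat' -> 1
  'and' -> 5
  'her' -> 2
  'on' -> 6
  'on' -> 6

Encoded: [4, 1, 5, 2, 6, 6]


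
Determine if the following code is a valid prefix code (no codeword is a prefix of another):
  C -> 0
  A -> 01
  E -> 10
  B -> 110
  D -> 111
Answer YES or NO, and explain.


Checking each pair (does one codeword prefix another?):
  C='0' vs A='01': prefix -- VIOLATION

NO -- this is NOT a valid prefix code. C (0) is a prefix of A (01).


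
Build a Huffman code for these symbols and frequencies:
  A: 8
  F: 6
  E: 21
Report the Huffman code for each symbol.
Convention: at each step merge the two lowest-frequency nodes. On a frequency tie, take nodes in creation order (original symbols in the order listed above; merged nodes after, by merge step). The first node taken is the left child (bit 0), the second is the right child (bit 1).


Huffman tree construction:
Step 1: Merge F(6) + A(8) = 14
Step 2: Merge (F+A)(14) + E(21) = 35
Read each symbol's code off the tree from the root (left child = 0, right child = 1).

Codes:
  A: 01 (length 2)
  F: 00 (length 2)
  E: 1 (length 1)
Average code length: 49/35 = 1.4000 bits/symbol


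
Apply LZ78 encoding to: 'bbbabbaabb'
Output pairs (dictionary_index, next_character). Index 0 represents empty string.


LZ78 encoding steps:
Dictionary: {0: ''}
Step 1: w='' (idx 0), next='b' -> output (0, 'b'), add 'b' as idx 1
Step 2: w='b' (idx 1), next='b' -> output (1, 'b'), add 'bb' as idx 2
Step 3: w='' (idx 0), next='a' -> output (0, 'a'), add 'a' as idx 3
Step 4: w='bb' (idx 2), next='a' -> output (2, 'a'), add 'bba' as idx 4
Step 5: w='a' (idx 3), next='b' -> output (3, 'b'), add 'ab' as idx 5
Step 6: w='b' (idx 1), end of input -> output (1, '')


Encoded: [(0, 'b'), (1, 'b'), (0, 'a'), (2, 'a'), (3, 'b'), (1, '')]


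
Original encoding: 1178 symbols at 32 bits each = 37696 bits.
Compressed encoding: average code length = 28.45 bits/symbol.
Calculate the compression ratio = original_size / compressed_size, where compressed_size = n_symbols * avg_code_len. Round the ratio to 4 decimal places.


original_size = n_symbols * orig_bits = 1178 * 32 = 37696 bits
compressed_size = n_symbols * avg_code_len = 1178 * 28.45 = 33514.1 bits
ratio = original_size / compressed_size = 37696 / 33514.1 = 1.1248

Compression ratio = 1.1248


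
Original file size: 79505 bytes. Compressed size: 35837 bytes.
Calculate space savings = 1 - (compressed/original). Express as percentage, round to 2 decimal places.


ratio = compressed/original = 35837/79505 = 0.450752
savings = 1 - ratio = 1 - 0.450752 = 0.549248
as a percentage: 0.549248 * 100 = 54.92%

Space savings = 1 - 35837/79505 = 54.92%


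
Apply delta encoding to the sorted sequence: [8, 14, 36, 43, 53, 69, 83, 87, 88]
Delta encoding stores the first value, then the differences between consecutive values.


First value: 8
Deltas:
  14 - 8 = 6
  36 - 14 = 22
  43 - 36 = 7
  53 - 43 = 10
  69 - 53 = 16
  83 - 69 = 14
  87 - 83 = 4
  88 - 87 = 1


Delta encoded: [8, 6, 22, 7, 10, 16, 14, 4, 1]


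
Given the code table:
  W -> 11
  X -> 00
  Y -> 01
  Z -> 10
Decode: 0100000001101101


Decoding:
01 -> Y
00 -> X
00 -> X
00 -> X
01 -> Y
10 -> Z
11 -> W
01 -> Y


Result: YXXXYZWY


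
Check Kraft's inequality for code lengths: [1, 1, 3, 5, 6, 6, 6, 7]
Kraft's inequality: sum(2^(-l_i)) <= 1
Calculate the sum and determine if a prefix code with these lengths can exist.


Sum = 2^(-1) + 2^(-1) + 2^(-3) + 2^(-5) + 2^(-6) + 2^(-6) + 2^(-6) + 2^(-7)
    = 0.5 + 0.5 + 0.125 + 0.03125 + 0.015625 + 0.015625 + 0.015625 + 0.0078125
    = 155/128 = 1.2109375
Since 1.2109375 > 1, Kraft's inequality is NOT satisfied.
A prefix code with these lengths CANNOT exist.

Kraft sum = 1.2109375. Not satisfied.


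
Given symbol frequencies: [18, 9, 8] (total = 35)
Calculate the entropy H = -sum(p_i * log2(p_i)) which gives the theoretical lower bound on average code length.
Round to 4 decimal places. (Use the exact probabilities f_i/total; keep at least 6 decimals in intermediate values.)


Per-symbol terms -p_i * log2(p_i) with p_i = f_i/35:
  p = 18/35 = 0.514286: log2(p) = -0.959358, -p*log2(p) = 0.493384
  p = 9/35 = 0.257143: log2(p) = -1.959358, -p*log2(p) = 0.503835
  p = 8/35 = 0.228571: log2(p) = -2.129283, -p*log2(p) = 0.486693
H = 0.493384 + 0.503835 + 0.486693 = 1.483912

H = 1.4839 bits/symbol


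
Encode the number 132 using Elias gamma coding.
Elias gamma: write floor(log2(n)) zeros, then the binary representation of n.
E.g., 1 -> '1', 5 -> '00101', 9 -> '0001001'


num_bits = floor(log2(132)) + 1 = 8
leading_zeros = num_bits - 1 = 7
binary(132) = 10000100

Elias gamma(132) = '0000000' + '10000100' = 000000010000100 (15 bits)


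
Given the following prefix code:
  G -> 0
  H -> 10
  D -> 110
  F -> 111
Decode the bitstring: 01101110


Decoding step by step:
Bits 0 -> G
Bits 110 -> D
Bits 111 -> F
Bits 0 -> G


Decoded message: GDFG


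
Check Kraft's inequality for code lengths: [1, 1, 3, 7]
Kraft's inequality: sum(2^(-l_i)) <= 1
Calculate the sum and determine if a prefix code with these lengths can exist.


Sum = 2^(-1) + 2^(-1) + 2^(-3) + 2^(-7)
    = 0.5 + 0.5 + 0.125 + 0.0078125
    = 145/128 = 1.1328125
Since 1.1328125 > 1, Kraft's inequality is NOT satisfied.
A prefix code with these lengths CANNOT exist.

Kraft sum = 1.1328125. Not satisfied.


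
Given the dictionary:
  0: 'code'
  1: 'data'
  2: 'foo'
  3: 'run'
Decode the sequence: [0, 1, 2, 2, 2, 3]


Look up each index in the dictionary:
  0 -> 'code'
  1 -> 'data'
  2 -> 'foo'
  2 -> 'foo'
  2 -> 'foo'
  3 -> 'run'

Decoded: "code data foo foo foo run"


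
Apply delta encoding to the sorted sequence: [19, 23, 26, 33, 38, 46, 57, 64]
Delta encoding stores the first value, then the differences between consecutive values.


First value: 19
Deltas:
  23 - 19 = 4
  26 - 23 = 3
  33 - 26 = 7
  38 - 33 = 5
  46 - 38 = 8
  57 - 46 = 11
  64 - 57 = 7


Delta encoded: [19, 4, 3, 7, 5, 8, 11, 7]


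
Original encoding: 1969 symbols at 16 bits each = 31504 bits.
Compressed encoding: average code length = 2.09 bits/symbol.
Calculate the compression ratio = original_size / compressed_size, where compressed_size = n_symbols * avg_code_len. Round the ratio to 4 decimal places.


original_size = n_symbols * orig_bits = 1969 * 16 = 31504 bits
compressed_size = n_symbols * avg_code_len = 1969 * 2.09 = 4115.21 bits
ratio = original_size / compressed_size = 31504 / 4115.21 = 7.6555

Compression ratio = 7.6555


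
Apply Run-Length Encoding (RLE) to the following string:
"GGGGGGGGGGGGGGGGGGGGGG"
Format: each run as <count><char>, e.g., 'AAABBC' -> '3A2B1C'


Scanning runs left to right:
  i=0: run of 'G' x 22 -> '22G'

RLE = 22G


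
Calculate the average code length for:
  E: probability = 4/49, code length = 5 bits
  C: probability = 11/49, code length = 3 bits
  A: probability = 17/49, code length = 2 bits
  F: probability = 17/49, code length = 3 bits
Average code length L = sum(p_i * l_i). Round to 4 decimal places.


Weighted contributions p_i * l_i:
  E: (4/49) * 5 = 20/49
  C: (11/49) * 3 = 33/49
  A: (17/49) * 2 = 34/49
  F: (17/49) * 3 = 51/49
Sum = (20 + 33 + 34 + 51)/49 = 138/49

L = 138/49 = 2.8163 bits/symbol


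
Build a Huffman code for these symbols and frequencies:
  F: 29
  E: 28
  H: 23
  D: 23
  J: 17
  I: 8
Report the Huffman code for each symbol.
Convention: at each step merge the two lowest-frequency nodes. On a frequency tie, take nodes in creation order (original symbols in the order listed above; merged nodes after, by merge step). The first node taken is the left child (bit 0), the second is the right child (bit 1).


Huffman tree construction:
Step 1: Merge I(8) + J(17) = 25
Step 2: Merge H(23) + D(23) = 46
Step 3: Merge (I+J)(25) + E(28) = 53
Step 4: Merge F(29) + (H+D)(46) = 75
Step 5: Merge ((I+J)+E)(53) + (F+(H+D))(75) = 128
Read each symbol's code off the tree from the root (left child = 0, right child = 1).

Codes:
  F: 10 (length 2)
  E: 01 (length 2)
  H: 110 (length 3)
  D: 111 (length 3)
  J: 001 (length 3)
  I: 000 (length 3)
Average code length: 327/128 = 2.5547 bits/symbol


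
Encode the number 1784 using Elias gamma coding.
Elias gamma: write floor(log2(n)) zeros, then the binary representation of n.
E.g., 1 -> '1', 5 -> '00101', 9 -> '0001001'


num_bits = floor(log2(1784)) + 1 = 11
leading_zeros = num_bits - 1 = 10
binary(1784) = 11011111000

Elias gamma(1784) = '0000000000' + '11011111000' = 000000000011011111000 (21 bits)


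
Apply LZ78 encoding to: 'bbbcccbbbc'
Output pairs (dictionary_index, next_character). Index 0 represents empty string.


LZ78 encoding steps:
Dictionary: {0: ''}
Step 1: w='' (idx 0), next='b' -> output (0, 'b'), add 'b' as idx 1
Step 2: w='b' (idx 1), next='b' -> output (1, 'b'), add 'bb' as idx 2
Step 3: w='' (idx 0), next='c' -> output (0, 'c'), add 'c' as idx 3
Step 4: w='c' (idx 3), next='c' -> output (3, 'c'), add 'cc' as idx 4
Step 5: w='bb' (idx 2), next='b' -> output (2, 'b'), add 'bbb' as idx 5
Step 6: w='c' (idx 3), end of input -> output (3, '')


Encoded: [(0, 'b'), (1, 'b'), (0, 'c'), (3, 'c'), (2, 'b'), (3, '')]


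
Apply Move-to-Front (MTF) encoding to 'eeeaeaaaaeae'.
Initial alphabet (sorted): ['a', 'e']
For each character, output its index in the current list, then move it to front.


MTF encoding:
'e': index 1 in ['a', 'e'] -> ['e', 'a']
'e': index 0 in ['e', 'a'] -> ['e', 'a']
'e': index 0 in ['e', 'a'] -> ['e', 'a']
'a': index 1 in ['e', 'a'] -> ['a', 'e']
'e': index 1 in ['a', 'e'] -> ['e', 'a']
'a': index 1 in ['e', 'a'] -> ['a', 'e']
'a': index 0 in ['a', 'e'] -> ['a', 'e']
'a': index 0 in ['a', 'e'] -> ['a', 'e']
'a': index 0 in ['a', 'e'] -> ['a', 'e']
'e': index 1 in ['a', 'e'] -> ['e', 'a']
'a': index 1 in ['e', 'a'] -> ['a', 'e']
'e': index 1 in ['a', 'e'] -> ['e', 'a']


Output: [1, 0, 0, 1, 1, 1, 0, 0, 0, 1, 1, 1]


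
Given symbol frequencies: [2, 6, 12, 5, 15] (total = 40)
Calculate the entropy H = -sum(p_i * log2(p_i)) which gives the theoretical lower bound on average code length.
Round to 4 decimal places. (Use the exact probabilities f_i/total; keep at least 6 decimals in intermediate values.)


Per-symbol terms -p_i * log2(p_i) with p_i = f_i/40:
  p = 2/40 = 0.050000: log2(p) = -4.321928, -p*log2(p) = 0.216096
  p = 6/40 = 0.150000: log2(p) = -2.736966, -p*log2(p) = 0.410545
  p = 12/40 = 0.300000: log2(p) = -1.736966, -p*log2(p) = 0.521090
  p = 5/40 = 0.125000: log2(p) = -3.000000, -p*log2(p) = 0.375000
  p = 15/40 = 0.375000: log2(p) = -1.415037, -p*log2(p) = 0.530639
H = 0.216096 + 0.410545 + 0.521090 + 0.375000 + 0.530639 = 2.053370

H = 2.0534 bits/symbol


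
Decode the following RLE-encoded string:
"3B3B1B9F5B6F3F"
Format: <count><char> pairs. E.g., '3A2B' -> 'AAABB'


Expanding each <count><char> pair:
  3B -> 'BBB'
  3B -> 'BBB'
  1B -> 'B'
  9F -> 'FFFFFFFFF'
  5B -> 'BBBBB'
  6F -> 'FFFFFF'
  3F -> 'FFF'

Decoded = BBBBBBBFFFFFFFFFBBBBBFFFFFFFFF


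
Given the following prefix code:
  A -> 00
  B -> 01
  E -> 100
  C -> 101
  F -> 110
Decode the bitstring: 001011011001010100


Decoding step by step:
Bits 00 -> A
Bits 101 -> C
Bits 101 -> C
Bits 100 -> E
Bits 101 -> C
Bits 01 -> B
Bits 00 -> A


Decoded message: ACCECBA


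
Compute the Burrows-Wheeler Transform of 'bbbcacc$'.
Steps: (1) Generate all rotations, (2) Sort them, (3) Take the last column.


Rotations (sorted):
  0: $bbbcacc -> last char: c
  1: acc$bbbc -> last char: c
  2: bbbcacc$ -> last char: $
  3: bbcacc$b -> last char: b
  4: bcacc$bb -> last char: b
  5: c$bbbcac -> last char: c
  6: cacc$bbb -> last char: b
  7: cc$bbbca -> last char: a


BWT = cc$bbcba


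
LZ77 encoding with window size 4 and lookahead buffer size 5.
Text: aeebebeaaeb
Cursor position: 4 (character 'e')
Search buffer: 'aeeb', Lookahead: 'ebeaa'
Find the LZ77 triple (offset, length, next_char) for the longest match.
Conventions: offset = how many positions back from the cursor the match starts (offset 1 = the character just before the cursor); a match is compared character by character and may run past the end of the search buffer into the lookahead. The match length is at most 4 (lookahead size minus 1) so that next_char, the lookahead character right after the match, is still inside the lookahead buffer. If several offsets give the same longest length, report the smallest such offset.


Try each offset into the search buffer:
  offset=1 (pos 3, char 'b'): match length 0
  offset=2 (pos 2, char 'e'): match length 3
  offset=3 (pos 1, char 'e'): match length 1
  offset=4 (pos 0, char 'a'): match length 0
Longest match has length 3 at offset 2.
next_char = character at position 4 + 3 = 7 -> 'a'

Best match: offset=2, length=3 (matching 'ebe' starting at position 2)
LZ77 triple: (2, 3, 'a')


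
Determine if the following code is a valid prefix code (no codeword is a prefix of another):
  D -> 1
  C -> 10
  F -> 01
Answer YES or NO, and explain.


Checking each pair (does one codeword prefix another?):
  D='1' vs C='10': prefix -- VIOLATION

NO -- this is NOT a valid prefix code. D (1) is a prefix of C (10).


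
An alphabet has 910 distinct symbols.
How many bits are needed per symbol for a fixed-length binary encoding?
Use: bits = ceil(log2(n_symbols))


log2(910) = 9.8297
Bracket: 2^9 = 512 < 910 <= 2^10 = 1024
So ceil(log2(910)) = 10

bits = ceil(log2(910)) = ceil(9.8297) = 10 bits


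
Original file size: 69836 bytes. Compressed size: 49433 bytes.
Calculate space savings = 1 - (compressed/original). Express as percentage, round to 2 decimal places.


ratio = compressed/original = 49433/69836 = 0.707844
savings = 1 - ratio = 1 - 0.707844 = 0.292156
as a percentage: 0.292156 * 100 = 29.22%

Space savings = 1 - 49433/69836 = 29.22%


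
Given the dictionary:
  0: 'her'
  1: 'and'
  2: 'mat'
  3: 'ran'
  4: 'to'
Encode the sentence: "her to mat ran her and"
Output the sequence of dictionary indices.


Look up each word in the dictionary:
  'her' -> 0
  'to' -> 4
  'mat' -> 2
  'ran' -> 3
  'her' -> 0
  'and' -> 1

Encoded: [0, 4, 2, 3, 0, 1]


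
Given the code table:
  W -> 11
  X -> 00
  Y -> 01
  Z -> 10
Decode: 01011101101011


Decoding:
01 -> Y
01 -> Y
11 -> W
01 -> Y
10 -> Z
10 -> Z
11 -> W


Result: YYWYZZW


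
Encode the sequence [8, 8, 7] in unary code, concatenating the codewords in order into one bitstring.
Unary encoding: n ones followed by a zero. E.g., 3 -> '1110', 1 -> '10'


Encode each number as n ones followed by a terminating 0:
  8 -> 111111110 (9 bits)
  8 -> 111111110 (9 bits)
  7 -> 11111110 (8 bits)
Total length = 9 + 9 + 8 = 26 bits.

Unary([8, 8, 7]) = 11111111011111111011111110 (26 bits)


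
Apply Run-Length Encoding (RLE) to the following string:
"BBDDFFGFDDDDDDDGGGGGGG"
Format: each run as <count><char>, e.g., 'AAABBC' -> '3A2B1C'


Scanning runs left to right:
  i=0: run of 'B' x 2 -> '2B'
  i=2: run of 'D' x 2 -> '2D'
  i=4: run of 'F' x 2 -> '2F'
  i=6: run of 'G' x 1 -> '1G'
  i=7: run of 'F' x 1 -> '1F'
  i=8: run of 'D' x 7 -> '7D'
  i=15: run of 'G' x 7 -> '7G'

RLE = 2B2D2F1G1F7D7G


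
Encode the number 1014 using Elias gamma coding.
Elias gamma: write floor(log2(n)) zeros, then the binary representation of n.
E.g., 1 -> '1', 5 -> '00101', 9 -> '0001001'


num_bits = floor(log2(1014)) + 1 = 10
leading_zeros = num_bits - 1 = 9
binary(1014) = 1111110110

Elias gamma(1014) = '000000000' + '1111110110' = 0000000001111110110 (19 bits)


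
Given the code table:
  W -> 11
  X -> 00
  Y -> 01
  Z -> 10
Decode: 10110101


Decoding:
10 -> Z
11 -> W
01 -> Y
01 -> Y


Result: ZWYY


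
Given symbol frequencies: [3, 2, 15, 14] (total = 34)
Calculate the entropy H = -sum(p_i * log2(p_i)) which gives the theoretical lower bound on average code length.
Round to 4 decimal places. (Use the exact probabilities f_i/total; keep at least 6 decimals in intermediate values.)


Per-symbol terms -p_i * log2(p_i) with p_i = f_i/34:
  p = 3/34 = 0.088235: log2(p) = -3.502500, -p*log2(p) = 0.309044
  p = 2/34 = 0.058824: log2(p) = -4.087463, -p*log2(p) = 0.240439
  p = 15/34 = 0.441176: log2(p) = -1.180572, -p*log2(p) = 0.520841
  p = 14/34 = 0.411765: log2(p) = -1.280108, -p*log2(p) = 0.527103
H = 0.309044 + 0.240439 + 0.520841 + 0.527103 = 1.597427

H = 1.5974 bits/symbol


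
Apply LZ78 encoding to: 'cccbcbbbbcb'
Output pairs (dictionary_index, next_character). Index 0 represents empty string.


LZ78 encoding steps:
Dictionary: {0: ''}
Step 1: w='' (idx 0), next='c' -> output (0, 'c'), add 'c' as idx 1
Step 2: w='c' (idx 1), next='c' -> output (1, 'c'), add 'cc' as idx 2
Step 3: w='' (idx 0), next='b' -> output (0, 'b'), add 'b' as idx 3
Step 4: w='c' (idx 1), next='b' -> output (1, 'b'), add 'cb' as idx 4
Step 5: w='b' (idx 3), next='b' -> output (3, 'b'), add 'bb' as idx 5
Step 6: w='b' (idx 3), next='c' -> output (3, 'c'), add 'bc' as idx 6
Step 7: w='b' (idx 3), end of input -> output (3, '')


Encoded: [(0, 'c'), (1, 'c'), (0, 'b'), (1, 'b'), (3, 'b'), (3, 'c'), (3, '')]


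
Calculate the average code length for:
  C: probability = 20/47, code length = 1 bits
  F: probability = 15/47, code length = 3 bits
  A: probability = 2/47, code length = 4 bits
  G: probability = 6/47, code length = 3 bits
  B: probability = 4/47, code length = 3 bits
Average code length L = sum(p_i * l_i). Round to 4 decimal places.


Weighted contributions p_i * l_i:
  C: (20/47) * 1 = 20/47
  F: (15/47) * 3 = 45/47
  A: (2/47) * 4 = 8/47
  G: (6/47) * 3 = 18/47
  B: (4/47) * 3 = 12/47
Sum = (20 + 45 + 8 + 18 + 12)/47 = 103/47

L = 103/47 = 2.1915 bits/symbol
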